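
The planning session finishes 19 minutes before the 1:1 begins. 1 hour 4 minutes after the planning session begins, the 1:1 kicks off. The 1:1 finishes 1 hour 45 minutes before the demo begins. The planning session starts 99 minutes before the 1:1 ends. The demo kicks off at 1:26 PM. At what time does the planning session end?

The 1:1 ends at 1:26 PM − 105 min = 11:41 AM.
The planning session starts at 11:41 AM − 99 min = 10:02 AM.
The 1:1 starts at 10:02 AM + 64 min = 11:06 AM.
The planning session ends at 11:06 AM − 19 min = 10:47 AM.

10:47 AM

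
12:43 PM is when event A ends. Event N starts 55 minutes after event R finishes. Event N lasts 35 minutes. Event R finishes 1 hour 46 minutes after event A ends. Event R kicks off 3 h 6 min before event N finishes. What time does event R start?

Event R ends at 12:43 PM + 106 min = 2:29 PM.
Event N starts at 2:29 PM + 55 min = 3:24 PM.
Event N ends at 3:24 PM + 35 min = 3:59 PM.
Event R starts at 3:59 PM − 186 min = 12:53 PM.

12:53 PM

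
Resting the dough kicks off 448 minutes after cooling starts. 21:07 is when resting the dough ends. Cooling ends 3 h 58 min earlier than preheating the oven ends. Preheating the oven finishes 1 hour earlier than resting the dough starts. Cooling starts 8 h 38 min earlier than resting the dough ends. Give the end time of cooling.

Cooling starts at 21:07 − 518 min = 12:29.
Resting the dough starts at 12:29 + 448 min = 19:57.
Preheating the oven ends at 19:57 − 60 min = 18:57.
Cooling ends at 18:57 − 238 min = 14:59.

14:59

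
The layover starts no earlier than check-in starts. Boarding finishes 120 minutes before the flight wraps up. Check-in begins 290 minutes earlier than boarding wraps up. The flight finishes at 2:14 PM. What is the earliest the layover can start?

Boarding ends at 2:14 PM − 120 min = 12:14 PM.
Check-in starts at 12:14 PM − 290 min = 7:24 AM.
The layover is bounded by check-in, so the earliest it can start is 7:24 AM.

7:24 AM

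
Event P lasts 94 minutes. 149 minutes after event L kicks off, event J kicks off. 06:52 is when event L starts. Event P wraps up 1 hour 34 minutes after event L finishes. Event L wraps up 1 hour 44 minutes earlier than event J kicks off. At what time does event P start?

07:37

Event J starts at 06:52 + 149 min = 09:21.
Event L ends at 09:21 − 104 min = 07:37.
Event P ends at 07:37 + 94 min = 09:11.
Event P starts at 09:11 − 94 min = 07:37.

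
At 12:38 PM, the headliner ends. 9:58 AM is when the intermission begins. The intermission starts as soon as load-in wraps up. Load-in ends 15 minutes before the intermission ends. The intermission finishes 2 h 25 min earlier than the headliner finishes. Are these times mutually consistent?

The intermission ends at 12:38 PM − 145 min = 10:13 AM.
Load-in ends at 10:13 AM − 15 min = 9:58 AM.
So the intermission starts at 9:58 AM.
That matches the stated 9:58 AM, so the schedule is consistent.

Yes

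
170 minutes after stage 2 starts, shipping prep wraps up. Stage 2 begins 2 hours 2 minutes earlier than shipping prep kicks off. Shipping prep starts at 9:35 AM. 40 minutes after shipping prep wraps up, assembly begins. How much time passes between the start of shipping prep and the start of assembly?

Stage 2 starts at 9:35 AM − 122 min = 7:33 AM.
Shipping prep ends at 7:33 AM + 170 min = 10:23 AM.
Assembly starts at 10:23 AM + 40 min = 11:03 AM.
From 9:35 AM to 11:03 AM is 1 h 28 min.

1 h 28 min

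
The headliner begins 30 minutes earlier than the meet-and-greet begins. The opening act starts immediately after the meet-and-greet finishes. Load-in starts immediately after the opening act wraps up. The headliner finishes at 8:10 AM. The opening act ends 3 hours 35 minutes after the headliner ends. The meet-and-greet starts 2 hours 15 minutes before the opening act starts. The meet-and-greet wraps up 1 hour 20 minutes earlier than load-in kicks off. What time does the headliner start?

The opening act ends at 8:10 AM + 215 min = 11:45 AM.
So load-in starts at 11:45 AM.
The meet-and-greet ends at 11:45 AM − 80 min = 10:25 AM.
So the opening act starts at 10:25 AM.
The meet-and-greet starts at 10:25 AM − 135 min = 8:10 AM.
The headliner starts at 8:10 AM − 30 min = 7:40 AM.

7:40 AM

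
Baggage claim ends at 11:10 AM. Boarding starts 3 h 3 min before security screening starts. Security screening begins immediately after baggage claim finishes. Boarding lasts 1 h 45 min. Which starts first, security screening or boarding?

Security screening starts at 11:10 AM.
Boarding starts at 11:10 AM − 183 min = 8:07 AM.
Security screening starts at 11:10 AM and boarding starts at 8:07 AM, so boarding is first.

boarding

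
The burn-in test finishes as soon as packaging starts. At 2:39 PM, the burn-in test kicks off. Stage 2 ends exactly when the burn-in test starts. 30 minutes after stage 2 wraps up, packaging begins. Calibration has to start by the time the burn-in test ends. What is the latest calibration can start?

3:09 PM

Stage 2 ends at 2:39 PM.
Packaging starts at 2:39 PM + 30 min = 3:09 PM.
So the burn-in test ends at 3:09 PM.
Calibration is bounded by the burn-in test, so the latest it can start is 3:09 PM.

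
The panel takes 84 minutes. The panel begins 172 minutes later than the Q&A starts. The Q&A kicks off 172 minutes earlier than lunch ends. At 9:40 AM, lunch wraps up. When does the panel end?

The Q&A starts at 9:40 AM − 172 min = 6:48 AM.
The panel starts at 6:48 AM + 172 min = 9:40 AM.
The panel ends at 9:40 AM + 84 min = 11:04 AM.

11:04 AM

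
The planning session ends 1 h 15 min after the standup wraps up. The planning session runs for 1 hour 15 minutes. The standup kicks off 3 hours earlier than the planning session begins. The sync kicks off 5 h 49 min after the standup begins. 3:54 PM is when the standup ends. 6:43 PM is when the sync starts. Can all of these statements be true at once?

The planning session ends at 3:54 PM + 75 min = 5:09 PM.
The planning session starts at 5:09 PM − 75 min = 3:54 PM.
The standup starts at 3:54 PM − 180 min = 12:54 PM.
The sync starts at 12:54 PM + 349 min = 6:43 PM.
That matches the stated 6:43 PM, so the schedule is consistent.

Yes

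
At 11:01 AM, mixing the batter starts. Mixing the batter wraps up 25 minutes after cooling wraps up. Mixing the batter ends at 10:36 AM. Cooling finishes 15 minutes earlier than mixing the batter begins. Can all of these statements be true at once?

No

Cooling ends at 11:01 AM − 15 min = 10:46 AM.
Mixing the batter ends at 10:46 AM + 25 min = 11:11 AM.
But mixing the batter is also said to end at 10:36 AM — a 35-minute conflict.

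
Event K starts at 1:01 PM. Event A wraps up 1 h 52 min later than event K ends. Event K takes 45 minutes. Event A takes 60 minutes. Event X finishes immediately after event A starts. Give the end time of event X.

Event K ends at 1:01 PM + 45 min = 1:46 PM.
Event A ends at 1:46 PM + 112 min = 3:38 PM.
Event A starts at 3:38 PM − 60 min = 2:38 PM.
So event X ends at 2:38 PM.

2:38 PM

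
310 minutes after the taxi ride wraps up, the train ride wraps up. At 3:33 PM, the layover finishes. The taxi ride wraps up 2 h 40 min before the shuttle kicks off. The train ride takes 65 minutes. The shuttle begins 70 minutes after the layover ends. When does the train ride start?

The shuttle starts at 3:33 PM + 70 min = 4:43 PM.
The taxi ride ends at 4:43 PM − 160 min = 2:03 PM.
The train ride ends at 2:03 PM + 310 min = 7:13 PM.
The train ride starts at 7:13 PM − 65 min = 6:08 PM.

6:08 PM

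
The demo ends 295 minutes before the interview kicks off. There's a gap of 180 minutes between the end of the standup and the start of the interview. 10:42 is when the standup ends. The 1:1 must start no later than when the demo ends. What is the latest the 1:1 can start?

08:47

The interview starts at 10:42 + 180 min = 13:42.
The demo ends at 13:42 − 295 min = 08:47.
The 1:1 is bounded by the demo, so the latest it can start is 08:47.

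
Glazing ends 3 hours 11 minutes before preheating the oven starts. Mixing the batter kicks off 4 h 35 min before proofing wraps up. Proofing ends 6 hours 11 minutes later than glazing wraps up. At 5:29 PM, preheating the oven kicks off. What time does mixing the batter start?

Glazing ends at 5:29 PM − 191 min = 2:18 PM.
Proofing ends at 2:18 PM + 371 min = 8:29 PM.
Mixing the batter starts at 8:29 PM − 275 min = 3:54 PM.

3:54 PM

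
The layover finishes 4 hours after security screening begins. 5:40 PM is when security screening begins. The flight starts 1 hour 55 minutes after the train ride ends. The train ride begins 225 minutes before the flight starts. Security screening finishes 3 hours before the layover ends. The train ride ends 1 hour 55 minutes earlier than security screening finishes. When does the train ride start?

The layover ends at 5:40 PM + 240 min = 9:40 PM.
Security screening ends at 9:40 PM − 180 min = 6:40 PM.
The train ride ends at 6:40 PM − 115 min = 4:45 PM.
The flight starts at 4:45 PM + 115 min = 6:40 PM.
The train ride starts at 6:40 PM − 225 min = 2:55 PM.

2:55 PM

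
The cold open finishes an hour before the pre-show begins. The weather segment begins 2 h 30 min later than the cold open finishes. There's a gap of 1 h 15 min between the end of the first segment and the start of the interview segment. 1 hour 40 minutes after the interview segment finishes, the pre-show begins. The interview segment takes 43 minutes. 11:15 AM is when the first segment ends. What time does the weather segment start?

The interview segment starts at 11:15 AM + 75 min = 12:30 PM.
The interview segment ends at 12:30 PM + 43 min = 1:13 PM.
The pre-show starts at 1:13 PM + 100 min = 2:53 PM.
The cold open ends at 2:53 PM − 60 min = 1:53 PM.
The weather segment starts at 1:53 PM + 150 min = 4:23 PM.

4:23 PM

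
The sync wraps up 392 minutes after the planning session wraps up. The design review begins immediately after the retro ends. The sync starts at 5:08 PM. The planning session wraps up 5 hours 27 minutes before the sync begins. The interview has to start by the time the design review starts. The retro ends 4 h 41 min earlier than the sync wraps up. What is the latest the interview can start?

The planning session ends at 5:08 PM − 327 min = 11:41 AM.
The sync ends at 11:41 AM + 392 min = 6:13 PM.
The retro ends at 6:13 PM − 281 min = 1:32 PM.
So the design review starts at 1:32 PM.
The interview is bounded by the design review, so the latest it can start is 1:32 PM.

1:32 PM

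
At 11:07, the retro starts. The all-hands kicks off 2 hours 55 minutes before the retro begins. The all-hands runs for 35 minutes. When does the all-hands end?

08:47

The all-hands starts at 11:07 − 175 min = 08:12.
The all-hands ends at 08:12 + 35 min = 08:47.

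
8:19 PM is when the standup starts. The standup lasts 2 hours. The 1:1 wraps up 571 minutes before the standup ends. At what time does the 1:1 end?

The standup ends at 8:19 PM + 120 min = 10:19 PM.
The 1:1 ends at 10:19 PM − 571 min = 12:48 PM.

12:48 PM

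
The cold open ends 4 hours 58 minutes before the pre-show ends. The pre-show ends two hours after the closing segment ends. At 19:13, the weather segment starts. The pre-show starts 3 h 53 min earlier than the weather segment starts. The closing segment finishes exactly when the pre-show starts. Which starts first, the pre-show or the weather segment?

The pre-show starts at 19:13 − 233 min = 15:20.
The pre-show starts at 15:20 and the weather segment starts at 19:13, so the pre-show is first.

the pre-show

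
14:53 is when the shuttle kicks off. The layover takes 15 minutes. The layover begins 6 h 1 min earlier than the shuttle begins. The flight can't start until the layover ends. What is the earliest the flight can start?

The layover starts at 14:53 − 361 min = 08:52.
The layover ends at 08:52 + 15 min = 09:07.
The flight is bounded by the layover, so the earliest it can start is 09:07.

09:07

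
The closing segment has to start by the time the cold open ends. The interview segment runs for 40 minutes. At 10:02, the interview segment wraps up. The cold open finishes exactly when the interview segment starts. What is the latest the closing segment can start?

09:22

The interview segment starts at 10:02 − 40 min = 09:22.
So the cold open ends at 09:22.
The closing segment is bounded by the cold open, so the latest it can start is 09:22.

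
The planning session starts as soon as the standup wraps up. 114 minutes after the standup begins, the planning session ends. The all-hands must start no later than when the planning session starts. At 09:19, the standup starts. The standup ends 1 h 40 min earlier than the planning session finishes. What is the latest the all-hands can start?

09:33

The planning session ends at 09:19 + 114 min = 11:13.
The standup ends at 11:13 − 100 min = 09:33.
So the planning session starts at 09:33.
The all-hands is bounded by the planning session, so the latest it can start is 09:33.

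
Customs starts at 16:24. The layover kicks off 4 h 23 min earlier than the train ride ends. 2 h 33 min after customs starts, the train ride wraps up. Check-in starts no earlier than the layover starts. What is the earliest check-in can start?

The train ride ends at 16:24 + 153 min = 18:57.
The layover starts at 18:57 − 263 min = 14:34.
Check-in is bounded by the layover, so the earliest it can start is 14:34.

14:34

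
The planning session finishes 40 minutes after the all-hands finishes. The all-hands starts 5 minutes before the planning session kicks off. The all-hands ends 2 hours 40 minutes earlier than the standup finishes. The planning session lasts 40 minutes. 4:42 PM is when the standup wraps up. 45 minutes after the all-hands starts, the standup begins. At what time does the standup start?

2:42 PM

The all-hands ends at 4:42 PM − 160 min = 2:02 PM.
The planning session ends at 2:02 PM + 40 min = 2:42 PM.
The planning session starts at 2:42 PM − 40 min = 2:02 PM.
The all-hands starts at 2:02 PM − 5 min = 1:57 PM.
The standup starts at 1:57 PM + 45 min = 2:42 PM.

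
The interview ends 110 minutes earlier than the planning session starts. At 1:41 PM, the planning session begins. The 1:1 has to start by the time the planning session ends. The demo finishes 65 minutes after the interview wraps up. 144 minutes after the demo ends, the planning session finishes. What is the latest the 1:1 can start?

The interview ends at 1:41 PM − 110 min = 11:51 AM.
The demo ends at 11:51 AM + 65 min = 12:56 PM.
The planning session ends at 12:56 PM + 144 min = 3:20 PM.
The 1:1 is bounded by the planning session, so the latest it can start is 3:20 PM.

3:20 PM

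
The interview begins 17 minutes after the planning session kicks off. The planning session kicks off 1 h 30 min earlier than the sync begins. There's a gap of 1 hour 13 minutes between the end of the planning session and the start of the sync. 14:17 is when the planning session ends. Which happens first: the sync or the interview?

the interview

The sync starts at 14:17 + 73 min = 15:30.
The planning session starts at 15:30 − 90 min = 14:00.
The interview starts at 14:00 + 17 min = 14:17.
The sync starts at 15:30 and the interview starts at 14:17, so the interview is first.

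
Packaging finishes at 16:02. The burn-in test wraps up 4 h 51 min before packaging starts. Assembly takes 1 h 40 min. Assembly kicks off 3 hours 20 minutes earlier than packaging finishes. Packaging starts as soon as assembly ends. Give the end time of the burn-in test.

Assembly starts at 16:02 − 200 min = 12:42.
Assembly ends at 12:42 + 100 min = 14:22.
So packaging starts at 14:22.
The burn-in test ends at 14:22 − 291 min = 09:31.

09:31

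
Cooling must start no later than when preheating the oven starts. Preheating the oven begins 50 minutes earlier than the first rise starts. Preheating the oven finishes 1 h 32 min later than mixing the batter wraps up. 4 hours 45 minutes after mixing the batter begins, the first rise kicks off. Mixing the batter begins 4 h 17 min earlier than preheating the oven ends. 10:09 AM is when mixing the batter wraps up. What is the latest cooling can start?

Preheating the oven ends at 10:09 AM + 92 min = 11:41 AM.
Mixing the batter starts at 11:41 AM − 257 min = 7:24 AM.
The first rise starts at 7:24 AM + 285 min = 12:09 PM.
Preheating the oven starts at 12:09 PM − 50 min = 11:19 AM.
Cooling is bounded by preheating the oven, so the latest it can start is 11:19 AM.

11:19 AM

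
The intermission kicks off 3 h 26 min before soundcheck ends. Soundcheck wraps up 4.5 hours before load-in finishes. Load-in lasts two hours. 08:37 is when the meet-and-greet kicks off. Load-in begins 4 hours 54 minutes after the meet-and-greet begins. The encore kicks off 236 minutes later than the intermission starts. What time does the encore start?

Load-in starts at 08:37 + 294 min = 13:31.
Load-in ends at 13:31 + 120 min = 15:31.
Soundcheck ends at 15:31 − 270 min = 11:01.
The intermission starts at 11:01 − 206 min = 07:35.
The encore starts at 07:35 + 236 min = 11:31.

11:31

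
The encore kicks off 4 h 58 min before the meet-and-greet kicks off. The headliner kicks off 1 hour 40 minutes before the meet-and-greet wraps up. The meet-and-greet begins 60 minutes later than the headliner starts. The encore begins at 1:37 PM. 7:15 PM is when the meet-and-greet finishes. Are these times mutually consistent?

The headliner starts at 7:15 PM − 100 min = 5:35 PM.
The meet-and-greet starts at 5:35 PM + 60 min = 6:35 PM.
The encore starts at 6:35 PM − 298 min = 1:37 PM.
That matches the stated 1:37 PM, so the schedule is consistent.

Yes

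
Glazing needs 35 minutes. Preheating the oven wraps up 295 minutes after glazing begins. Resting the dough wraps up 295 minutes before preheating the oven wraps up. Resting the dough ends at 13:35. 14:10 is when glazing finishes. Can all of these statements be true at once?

Glazing starts at 14:10 − 35 min = 13:35.
Preheating the oven ends at 13:35 + 295 min = 18:30.
Resting the dough ends at 18:30 − 295 min = 13:35.
That matches the stated 13:35, so the schedule is consistent.

Yes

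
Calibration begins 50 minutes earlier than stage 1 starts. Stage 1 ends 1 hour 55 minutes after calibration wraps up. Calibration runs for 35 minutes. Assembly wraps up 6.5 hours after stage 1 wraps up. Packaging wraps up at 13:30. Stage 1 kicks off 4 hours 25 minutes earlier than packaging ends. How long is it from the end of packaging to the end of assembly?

225 minutes

Stage 1 starts at 13:30 − 265 min = 09:05.
Calibration starts at 09:05 − 50 min = 08:15.
Calibration ends at 08:15 + 35 min = 08:50.
Stage 1 ends at 08:50 + 115 min = 10:45.
Assembly ends at 10:45 + 390 min = 17:15.
From 13:30 to 17:15 is 225 minutes.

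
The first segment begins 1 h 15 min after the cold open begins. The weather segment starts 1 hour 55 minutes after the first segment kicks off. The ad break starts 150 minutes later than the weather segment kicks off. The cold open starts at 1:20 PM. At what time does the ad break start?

The first segment starts at 1:20 PM + 75 min = 2:35 PM.
The weather segment starts at 2:35 PM + 115 min = 4:30 PM.
The ad break starts at 4:30 PM + 150 min = 7:00 PM.

7:00 PM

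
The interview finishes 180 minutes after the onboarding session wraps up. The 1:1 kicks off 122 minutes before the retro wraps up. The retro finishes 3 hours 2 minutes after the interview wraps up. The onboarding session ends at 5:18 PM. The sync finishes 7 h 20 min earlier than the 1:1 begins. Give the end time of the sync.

The interview ends at 5:18 PM + 180 min = 8:18 PM.
The retro ends at 8:18 PM + 182 min = 11:20 PM.
The 1:1 starts at 11:20 PM − 122 min = 9:18 PM.
The sync ends at 9:18 PM − 440 min = 1:58 PM.

1:58 PM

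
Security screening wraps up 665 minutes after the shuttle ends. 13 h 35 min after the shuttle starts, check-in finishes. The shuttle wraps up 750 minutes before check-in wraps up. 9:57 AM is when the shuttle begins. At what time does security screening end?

10:07 PM

Check-in ends at 9:57 AM + 815 min = 11:32 PM.
The shuttle ends at 11:32 PM − 750 min = 11:02 AM.
Security screening ends at 11:02 AM + 665 min = 10:07 PM.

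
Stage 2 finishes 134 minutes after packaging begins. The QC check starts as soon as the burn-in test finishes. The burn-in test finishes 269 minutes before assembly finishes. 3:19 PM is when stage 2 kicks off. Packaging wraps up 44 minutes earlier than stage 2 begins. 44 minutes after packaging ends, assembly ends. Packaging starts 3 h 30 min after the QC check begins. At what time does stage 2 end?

Packaging ends at 3:19 PM − 44 min = 2:35 PM.
Assembly ends at 2:35 PM + 44 min = 3:19 PM.
The burn-in test ends at 3:19 PM − 269 min = 10:50 AM.
So the QC check starts at 10:50 AM.
Packaging starts at 10:50 AM + 210 min = 2:20 PM.
Stage 2 ends at 2:20 PM + 134 min = 4:34 PM.

4:34 PM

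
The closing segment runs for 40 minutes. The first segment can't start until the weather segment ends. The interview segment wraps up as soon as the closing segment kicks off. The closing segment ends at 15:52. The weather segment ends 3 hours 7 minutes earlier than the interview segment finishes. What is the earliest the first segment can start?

The closing segment starts at 15:52 − 40 min = 15:12.
So the interview segment ends at 15:12.
The weather segment ends at 15:12 − 187 min = 12:05.
The first segment is bounded by the weather segment, so the earliest it can start is 12:05.

12:05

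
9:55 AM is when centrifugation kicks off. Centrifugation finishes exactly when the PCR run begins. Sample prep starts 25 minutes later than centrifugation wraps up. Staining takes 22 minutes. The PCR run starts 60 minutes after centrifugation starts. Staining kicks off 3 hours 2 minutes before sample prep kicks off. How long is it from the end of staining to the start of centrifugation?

1 hour 15 minutes

The PCR run starts at 9:55 AM + 60 min = 10:55 AM.
So centrifugation ends at 10:55 AM.
Sample prep starts at 10:55 AM + 25 min = 11:20 AM.
Staining starts at 11:20 AM − 182 min = 8:18 AM.
Staining ends at 8:18 AM + 22 min = 8:40 AM.
From 8:40 AM to 9:55 AM is 1 hour 15 minutes.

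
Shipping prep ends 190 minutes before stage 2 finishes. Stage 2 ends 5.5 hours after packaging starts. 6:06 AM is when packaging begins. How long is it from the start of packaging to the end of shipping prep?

2 h 20 min

Stage 2 ends at 6:06 AM + 330 min = 11:36 AM.
Shipping prep ends at 11:36 AM − 190 min = 8:26 AM.
From 6:06 AM to 8:26 AM is 2 h 20 min.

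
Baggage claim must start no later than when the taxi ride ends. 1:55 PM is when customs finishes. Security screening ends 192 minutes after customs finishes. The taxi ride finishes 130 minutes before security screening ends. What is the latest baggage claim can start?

Security screening ends at 1:55 PM + 192 min = 5:07 PM.
The taxi ride ends at 5:07 PM − 130 min = 2:57 PM.
Baggage claim is bounded by the taxi ride, so the latest it can start is 2:57 PM.

2:57 PM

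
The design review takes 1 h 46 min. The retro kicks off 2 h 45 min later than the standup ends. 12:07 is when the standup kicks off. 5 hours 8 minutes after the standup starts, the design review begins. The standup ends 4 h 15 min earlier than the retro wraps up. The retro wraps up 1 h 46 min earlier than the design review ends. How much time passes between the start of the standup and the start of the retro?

3 hours 38 minutes

The design review starts at 12:07 + 308 min = 17:15.
The design review ends at 17:15 + 106 min = 19:01.
The retro ends at 19:01 − 106 min = 17:15.
The standup ends at 17:15 − 255 min = 13:00.
The retro starts at 13:00 + 165 min = 15:45.
From 12:07 to 15:45 is 3 hours 38 minutes.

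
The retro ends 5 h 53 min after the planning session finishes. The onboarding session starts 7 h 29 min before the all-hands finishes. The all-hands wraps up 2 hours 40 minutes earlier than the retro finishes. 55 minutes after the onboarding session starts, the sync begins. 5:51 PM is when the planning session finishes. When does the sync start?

2:30 PM

The retro ends at 5:51 PM + 353 min = 11:44 PM.
The all-hands ends at 11:44 PM − 160 min = 9:04 PM.
The onboarding session starts at 9:04 PM − 449 min = 1:35 PM.
The sync starts at 1:35 PM + 55 min = 2:30 PM.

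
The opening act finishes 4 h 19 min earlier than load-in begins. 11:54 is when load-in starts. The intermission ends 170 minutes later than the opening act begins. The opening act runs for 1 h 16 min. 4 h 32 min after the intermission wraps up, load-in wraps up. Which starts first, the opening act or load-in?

the opening act

The opening act ends at 11:54 − 259 min = 07:35.
The opening act starts at 07:35 − 76 min = 06:19.
The opening act starts at 06:19 and load-in starts at 11:54, so the opening act is first.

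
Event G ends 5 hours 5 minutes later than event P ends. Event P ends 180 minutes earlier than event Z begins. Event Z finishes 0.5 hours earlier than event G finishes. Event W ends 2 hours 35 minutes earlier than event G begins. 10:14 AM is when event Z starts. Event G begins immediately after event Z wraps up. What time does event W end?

9:14 AM

Event P ends at 10:14 AM − 180 min = 7:14 AM.
Event G ends at 7:14 AM + 305 min = 12:19 PM.
Event Z ends at 12:19 PM − 30 min = 11:49 AM.
So event G starts at 11:49 AM.
Event W ends at 11:49 AM − 155 min = 9:14 AM.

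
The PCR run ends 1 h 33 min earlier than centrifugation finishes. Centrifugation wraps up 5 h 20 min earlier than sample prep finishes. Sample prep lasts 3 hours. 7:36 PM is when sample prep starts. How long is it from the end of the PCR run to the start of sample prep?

Sample prep ends at 7:36 PM + 180 min = 10:36 PM.
Centrifugation ends at 10:36 PM − 320 min = 5:16 PM.
The PCR run ends at 5:16 PM − 93 min = 3:43 PM.
From 3:43 PM to 7:36 PM is 3 hours 53 minutes.

3 hours 53 minutes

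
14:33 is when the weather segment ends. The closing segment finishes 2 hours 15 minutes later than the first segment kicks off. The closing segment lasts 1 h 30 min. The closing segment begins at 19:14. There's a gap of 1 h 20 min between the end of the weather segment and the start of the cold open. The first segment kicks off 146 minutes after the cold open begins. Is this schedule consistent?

No

The cold open starts at 14:33 + 80 min = 15:53.
The first segment starts at 15:53 + 146 min = 18:19.
The closing segment ends at 18:19 + 135 min = 20:34.
The closing segment starts at 20:34 − 90 min = 19:04.
But the closing segment is also said to start at 19:14 — a 10-minute conflict.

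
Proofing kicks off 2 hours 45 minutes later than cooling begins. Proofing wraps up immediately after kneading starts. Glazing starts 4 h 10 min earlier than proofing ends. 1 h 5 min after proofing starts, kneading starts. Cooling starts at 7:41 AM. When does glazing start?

Proofing starts at 7:41 AM + 165 min = 10:26 AM.
Kneading starts at 10:26 AM + 65 min = 11:31 AM.
So proofing ends at 11:31 AM.
Glazing starts at 11:31 AM − 250 min = 7:21 AM.

7:21 AM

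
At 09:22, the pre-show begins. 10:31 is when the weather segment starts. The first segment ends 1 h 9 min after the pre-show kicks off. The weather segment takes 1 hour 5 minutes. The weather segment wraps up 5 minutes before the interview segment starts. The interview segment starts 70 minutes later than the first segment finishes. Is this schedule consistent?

Yes

The first segment ends at 09:22 + 69 min = 10:31.
The interview segment starts at 10:31 + 70 min = 11:41.
The weather segment ends at 11:41 − 5 min = 11:36.
The weather segment starts at 11:36 − 65 min = 10:31.
That matches the stated 10:31, so the schedule is consistent.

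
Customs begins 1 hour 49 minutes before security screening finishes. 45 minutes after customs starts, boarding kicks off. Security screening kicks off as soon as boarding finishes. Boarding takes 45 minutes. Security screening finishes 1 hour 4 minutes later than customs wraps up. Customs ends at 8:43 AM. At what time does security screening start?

Security screening ends at 8:43 AM + 64 min = 9:47 AM.
Customs starts at 9:47 AM − 109 min = 7:58 AM.
Boarding starts at 7:58 AM + 45 min = 8:43 AM.
Boarding ends at 8:43 AM + 45 min = 9:28 AM.
So security screening starts at 9:28 AM.

9:28 AM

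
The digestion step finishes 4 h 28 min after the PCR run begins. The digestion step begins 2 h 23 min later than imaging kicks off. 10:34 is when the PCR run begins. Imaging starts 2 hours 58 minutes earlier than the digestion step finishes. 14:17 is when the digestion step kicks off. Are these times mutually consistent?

No

The digestion step ends at 10:34 + 268 min = 15:02.
Imaging starts at 15:02 − 178 min = 12:04.
The digestion step starts at 12:04 + 143 min = 14:27.
But the digestion step is also said to start at 14:17 — a 10-minute conflict.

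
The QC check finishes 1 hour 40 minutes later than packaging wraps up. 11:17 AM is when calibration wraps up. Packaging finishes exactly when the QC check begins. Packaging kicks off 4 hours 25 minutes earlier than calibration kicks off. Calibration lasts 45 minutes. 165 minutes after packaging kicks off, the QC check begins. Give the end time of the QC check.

10:32 AM

Calibration starts at 11:17 AM − 45 min = 10:32 AM.
Packaging starts at 10:32 AM − 265 min = 6:07 AM.
The QC check starts at 6:07 AM + 165 min = 8:52 AM.
So packaging ends at 8:52 AM.
The QC check ends at 8:52 AM + 100 min = 10:32 AM.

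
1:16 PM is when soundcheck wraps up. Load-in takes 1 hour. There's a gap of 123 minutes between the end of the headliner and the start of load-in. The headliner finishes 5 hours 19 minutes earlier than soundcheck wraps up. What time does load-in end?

The headliner ends at 1:16 PM − 319 min = 7:57 AM.
Load-in starts at 7:57 AM + 123 min = 10:00 AM.
Load-in ends at 10:00 AM + 60 min = 11:00 AM.

11:00 AM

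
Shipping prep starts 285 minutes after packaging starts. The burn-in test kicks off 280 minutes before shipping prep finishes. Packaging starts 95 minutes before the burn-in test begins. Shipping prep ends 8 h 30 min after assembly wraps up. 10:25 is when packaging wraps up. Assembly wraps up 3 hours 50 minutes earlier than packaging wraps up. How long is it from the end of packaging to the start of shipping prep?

190 minutes

Assembly ends at 10:25 − 230 min = 06:35.
Shipping prep ends at 06:35 + 510 min = 15:05.
The burn-in test starts at 15:05 − 280 min = 10:25.
Packaging starts at 10:25 − 95 min = 08:50.
Shipping prep starts at 08:50 + 285 min = 13:35.
From 10:25 to 13:35 is 190 minutes.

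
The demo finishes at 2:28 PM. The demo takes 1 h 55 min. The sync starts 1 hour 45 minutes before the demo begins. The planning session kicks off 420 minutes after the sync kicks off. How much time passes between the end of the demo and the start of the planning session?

The demo starts at 2:28 PM − 115 min = 12:33 PM.
The sync starts at 12:33 PM − 105 min = 10:48 AM.
The planning session starts at 10:48 AM + 420 min = 5:48 PM.
From 2:28 PM to 5:48 PM is 3 hours 20 minutes.

3 hours 20 minutes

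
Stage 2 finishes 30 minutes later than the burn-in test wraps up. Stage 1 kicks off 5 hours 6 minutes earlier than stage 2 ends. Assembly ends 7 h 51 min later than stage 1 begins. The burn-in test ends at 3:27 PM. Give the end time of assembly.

6:42 PM

Stage 2 ends at 3:27 PM + 30 min = 3:57 PM.
Stage 1 starts at 3:57 PM − 306 min = 10:51 AM.
Assembly ends at 10:51 AM + 471 min = 6:42 PM.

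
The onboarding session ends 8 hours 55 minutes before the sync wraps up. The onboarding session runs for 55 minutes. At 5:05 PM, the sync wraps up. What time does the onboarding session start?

The onboarding session ends at 5:05 PM − 535 min = 8:10 AM.
The onboarding session starts at 8:10 AM − 55 min = 7:15 AM.

7:15 AM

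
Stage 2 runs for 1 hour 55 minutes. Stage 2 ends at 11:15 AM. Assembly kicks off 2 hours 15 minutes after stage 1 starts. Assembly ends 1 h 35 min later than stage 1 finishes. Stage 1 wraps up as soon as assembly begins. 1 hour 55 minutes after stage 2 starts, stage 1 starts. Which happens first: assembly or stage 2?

stage 2

Stage 2 starts at 11:15 AM − 115 min = 9:20 AM.
Stage 1 starts at 9:20 AM + 115 min = 11:15 AM.
Assembly starts at 11:15 AM + 135 min = 1:30 PM.
Assembly starts at 1:30 PM and stage 2 starts at 9:20 AM, so stage 2 is first.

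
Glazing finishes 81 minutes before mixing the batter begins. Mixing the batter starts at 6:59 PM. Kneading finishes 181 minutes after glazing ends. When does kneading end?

8:39 PM

Glazing ends at 6:59 PM − 81 min = 5:38 PM.
Kneading ends at 5:38 PM + 181 min = 8:39 PM.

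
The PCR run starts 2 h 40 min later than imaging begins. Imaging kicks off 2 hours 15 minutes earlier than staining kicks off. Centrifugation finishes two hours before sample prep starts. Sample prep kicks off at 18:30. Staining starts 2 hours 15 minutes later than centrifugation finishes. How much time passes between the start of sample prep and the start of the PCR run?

40 minutes

Centrifugation ends at 18:30 − 120 min = 16:30.
Staining starts at 16:30 + 135 min = 18:45.
Imaging starts at 18:45 − 135 min = 16:30.
The PCR run starts at 16:30 + 160 min = 19:10.
From 18:30 to 19:10 is 40 minutes.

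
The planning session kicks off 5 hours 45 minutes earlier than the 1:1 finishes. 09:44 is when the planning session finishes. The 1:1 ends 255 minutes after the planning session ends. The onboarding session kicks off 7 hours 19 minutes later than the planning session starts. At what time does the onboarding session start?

15:33

The 1:1 ends at 09:44 + 255 min = 13:59.
The planning session starts at 13:59 − 345 min = 08:14.
The onboarding session starts at 08:14 + 439 min = 15:33.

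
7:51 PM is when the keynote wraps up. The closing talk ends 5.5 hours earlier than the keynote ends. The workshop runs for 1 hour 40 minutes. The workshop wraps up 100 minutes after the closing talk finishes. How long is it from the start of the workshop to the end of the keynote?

330 minutes

The closing talk ends at 7:51 PM − 330 min = 2:21 PM.
The workshop ends at 2:21 PM + 100 min = 4:01 PM.
The workshop starts at 4:01 PM − 100 min = 2:21 PM.
From 2:21 PM to 7:51 PM is 330 minutes.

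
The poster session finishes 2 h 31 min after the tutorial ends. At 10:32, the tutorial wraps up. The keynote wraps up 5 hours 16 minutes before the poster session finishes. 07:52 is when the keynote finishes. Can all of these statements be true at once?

The poster session ends at 10:32 + 151 min = 13:03.
The keynote ends at 13:03 − 316 min = 07:47.
But the keynote is also said to end at 07:52 — a 5-minute conflict.

No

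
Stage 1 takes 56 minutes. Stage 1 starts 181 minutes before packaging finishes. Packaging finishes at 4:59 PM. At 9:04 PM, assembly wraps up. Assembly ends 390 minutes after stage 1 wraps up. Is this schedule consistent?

Stage 1 starts at 4:59 PM − 181 min = 1:58 PM.
Stage 1 ends at 1:58 PM + 56 min = 2:54 PM.
Assembly ends at 2:54 PM + 390 min = 9:24 PM.
But assembly is also said to end at 9:04 PM — a 20-minute conflict.

No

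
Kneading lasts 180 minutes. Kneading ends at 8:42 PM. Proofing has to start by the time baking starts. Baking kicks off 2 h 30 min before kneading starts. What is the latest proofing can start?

3:12 PM

Kneading starts at 8:42 PM − 180 min = 5:42 PM.
Baking starts at 5:42 PM − 150 min = 3:12 PM.
Proofing is bounded by baking, so the latest it can start is 3:12 PM.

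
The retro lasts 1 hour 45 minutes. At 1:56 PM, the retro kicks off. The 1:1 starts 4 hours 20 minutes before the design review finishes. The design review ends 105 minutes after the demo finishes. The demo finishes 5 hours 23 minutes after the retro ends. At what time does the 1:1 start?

6:29 PM

The retro ends at 1:56 PM + 105 min = 3:41 PM.
The demo ends at 3:41 PM + 323 min = 9:04 PM.
The design review ends at 9:04 PM + 105 min = 10:49 PM.
The 1:1 starts at 10:49 PM − 260 min = 6:29 PM.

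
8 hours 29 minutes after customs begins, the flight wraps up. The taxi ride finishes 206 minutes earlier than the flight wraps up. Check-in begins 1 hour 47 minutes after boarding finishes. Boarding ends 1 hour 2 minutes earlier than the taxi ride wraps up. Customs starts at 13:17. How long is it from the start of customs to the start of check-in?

The flight ends at 13:17 + 509 min = 21:46.
The taxi ride ends at 21:46 − 206 min = 18:20.
Boarding ends at 18:20 − 62 min = 17:18.
Check-in starts at 17:18 + 107 min = 19:05.
From 13:17 to 19:05 is 5 h 48 min.

5 h 48 min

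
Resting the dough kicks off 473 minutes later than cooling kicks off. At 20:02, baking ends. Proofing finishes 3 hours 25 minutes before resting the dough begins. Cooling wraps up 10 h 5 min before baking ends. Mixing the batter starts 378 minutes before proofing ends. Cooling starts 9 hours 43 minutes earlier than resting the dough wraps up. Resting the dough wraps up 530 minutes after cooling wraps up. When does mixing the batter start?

Cooling ends at 20:02 − 605 min = 09:57.
Resting the dough ends at 09:57 + 530 min = 18:47.
Cooling starts at 18:47 − 583 min = 09:04.
Resting the dough starts at 09:04 + 473 min = 16:57.
Proofing ends at 16:57 − 205 min = 13:32.
Mixing the batter starts at 13:32 − 378 min = 07:14.

07:14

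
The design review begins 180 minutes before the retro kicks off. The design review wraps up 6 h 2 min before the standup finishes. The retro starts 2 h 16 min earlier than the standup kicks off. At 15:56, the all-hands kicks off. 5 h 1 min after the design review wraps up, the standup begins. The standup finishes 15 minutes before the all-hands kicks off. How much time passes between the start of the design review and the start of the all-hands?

The standup ends at 15:56 − 15 min = 15:41.
The design review ends at 15:41 − 362 min = 09:39.
The standup starts at 09:39 + 301 min = 14:40.
The retro starts at 14:40 − 136 min = 12:24.
The design review starts at 12:24 − 180 min = 09:24.
From 09:24 to 15:56 is 392 minutes.

392 minutes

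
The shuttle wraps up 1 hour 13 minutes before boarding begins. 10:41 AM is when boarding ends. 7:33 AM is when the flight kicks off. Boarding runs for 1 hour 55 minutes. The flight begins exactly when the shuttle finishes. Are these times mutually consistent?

Yes

Boarding starts at 10:41 AM − 115 min = 8:46 AM.
The shuttle ends at 8:46 AM − 73 min = 7:33 AM.
So the flight starts at 7:33 AM.
That matches the stated 7:33 AM, so the schedule is consistent.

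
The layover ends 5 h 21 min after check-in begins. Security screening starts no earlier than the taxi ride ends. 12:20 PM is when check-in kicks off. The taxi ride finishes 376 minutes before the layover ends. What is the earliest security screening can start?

11:25 AM

The layover ends at 12:20 PM + 321 min = 5:41 PM.
The taxi ride ends at 5:41 PM − 376 min = 11:25 AM.
Security screening is bounded by the taxi ride, so the earliest it can start is 11:25 AM.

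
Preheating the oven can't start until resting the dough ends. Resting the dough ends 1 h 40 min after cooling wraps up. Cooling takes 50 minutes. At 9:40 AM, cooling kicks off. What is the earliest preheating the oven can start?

Cooling ends at 9:40 AM + 50 min = 10:30 AM.
Resting the dough ends at 10:30 AM + 100 min = 12:10 PM.
Preheating the oven is bounded by resting the dough, so the earliest it can start is 12:10 PM.

12:10 PM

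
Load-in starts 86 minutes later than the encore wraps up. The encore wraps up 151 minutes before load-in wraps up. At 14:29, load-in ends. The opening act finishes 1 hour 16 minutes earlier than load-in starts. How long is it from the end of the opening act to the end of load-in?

The encore ends at 14:29 − 151 min = 11:58.
Load-in starts at 11:58 + 86 min = 13:24.
The opening act ends at 13:24 − 76 min = 12:08.
From 12:08 to 14:29 is 141 minutes.

141 minutes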